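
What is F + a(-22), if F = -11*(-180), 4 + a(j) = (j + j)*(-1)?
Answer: 2020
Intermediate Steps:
a(j) = -4 - 2*j (a(j) = -4 + (j + j)*(-1) = -4 + (2*j)*(-1) = -4 - 2*j)
F = 1980
F + a(-22) = 1980 + (-4 - 2*(-22)) = 1980 + (-4 + 44) = 1980 + 40 = 2020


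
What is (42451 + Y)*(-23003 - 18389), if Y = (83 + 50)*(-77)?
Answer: -1333236320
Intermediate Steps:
Y = -10241 (Y = 133*(-77) = -10241)
(42451 + Y)*(-23003 - 18389) = (42451 - 10241)*(-23003 - 18389) = 32210*(-41392) = -1333236320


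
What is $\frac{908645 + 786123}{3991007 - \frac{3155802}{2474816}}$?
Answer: $\frac{2097119481344}{4938502411955} \approx 0.42465$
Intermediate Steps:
$\frac{908645 + 786123}{3991007 - \frac{3155802}{2474816}} = \frac{1694768}{3991007 - \frac{1577901}{1237408}} = \frac{1694768}{\frac{4938502411955}{1237408}} = 1694768 \cdot \frac{1237408}{4938502411955} = \frac{2097119481344}{4938502411955}$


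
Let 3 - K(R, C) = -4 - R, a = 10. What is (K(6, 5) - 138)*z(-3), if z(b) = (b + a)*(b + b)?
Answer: 5250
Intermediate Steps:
z(b) = 2*b*(10 + b) (z(b) = (b + 10)*(b + b) = (10 + b)*(2*b) = 2*b*(10 + b))
K(R, C) = 7 + R (K(R, C) = 3 - (-4 - R) = 3 + (4 + R) = 7 + R)
(K(6, 5) - 138)*z(-3) = ((7 + 6) - 138)*(2*(-3)*(10 - 3)) = (13 - 138)*(2*(-3)*7) = -125*(-42) = 5250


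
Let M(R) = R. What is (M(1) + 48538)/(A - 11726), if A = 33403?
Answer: 48539/21677 ≈ 2.2392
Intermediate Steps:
(M(1) + 48538)/(A - 11726) = (1 + 48538)/(33403 - 11726) = 48539/21677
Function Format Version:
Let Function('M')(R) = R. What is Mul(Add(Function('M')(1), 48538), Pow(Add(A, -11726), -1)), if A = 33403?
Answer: Rational(48539, 21677) ≈ 2.2392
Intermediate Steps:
Mul(Add(Function('M')(1), 48538), Pow(Add(A, -11726), -1)) = Mul(Add(1, 48538), Pow(Add(33403, -11726), -1)) = Mul(48539, Pow(21677, -1)) = Mul(48539, Rational(1, 21677)) = Rational(48539, 21677)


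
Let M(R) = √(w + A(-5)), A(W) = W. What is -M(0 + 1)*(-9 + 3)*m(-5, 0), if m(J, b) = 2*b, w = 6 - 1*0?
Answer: 0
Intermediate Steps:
w = 6 (w = 6 + 0 = 6)
M(R) = 1 (M(R) = √(6 - 5) = √1 = 1)
-M(0 + 1)*(-9 + 3)*m(-5, 0) = -(-9 + 3)*(2*0) = -(-6*0) = -0 = -1*0 = 0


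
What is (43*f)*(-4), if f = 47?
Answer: -8084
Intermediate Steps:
(43*f)*(-4) = (43*47)*(-4) = 2021*(-4) = -8084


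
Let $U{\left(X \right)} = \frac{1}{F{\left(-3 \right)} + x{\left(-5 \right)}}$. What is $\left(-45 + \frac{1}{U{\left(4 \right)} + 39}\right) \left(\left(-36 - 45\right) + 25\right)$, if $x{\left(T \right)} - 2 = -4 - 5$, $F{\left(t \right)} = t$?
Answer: $\frac{979720}{389} \approx 2518.6$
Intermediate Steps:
$x{\left(T \right)} = -7$ ($x{\left(T \right)} = 2 - 9 = -7$)
$U{\left(X \right)} = - \frac{1}{10}$ ($U{\left(X \right)} = \frac{1}{-3 - 7} = \frac{1}{-10} = - \frac{1}{10}$)
$\left(-45 + \frac{1}{U{\left(4 \right)} + 39}\right) \left(\left(-36 - 45\right) + 25\right) = \left(-45 + \frac{1}{- \frac{1}{10} + 39}\right) \left(\left(-36 - 45\right) + 25\right) = \left(-45 + \frac{1}{\frac{389}{10}}\right) \left(-81 + 25\right) = \left(-45 + \frac{10}{389}\right) \left(-56\right) = \left(- \frac{17495}{389}\right) \left(-56\right) = \frac{979720}{389}$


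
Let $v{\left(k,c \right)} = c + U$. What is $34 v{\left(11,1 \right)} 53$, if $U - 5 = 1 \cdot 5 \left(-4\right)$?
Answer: $-25228$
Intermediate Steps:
$U = -15$ ($U = 5 + 1 \cdot 5 \left(-4\right) = 5 + 5 \left(-4\right) = 5 - 20 = -15$)
$v{\left(k,c \right)} = -15 + c$ ($v{\left(k,c \right)} = c - 15 = -15 + c$)
$34 v{\left(11,1 \right)} 53 = 34 \left(-15 + 1\right) 53 = 34 \left(-14\right) 53 = \left(-476\right) 53 = -25228$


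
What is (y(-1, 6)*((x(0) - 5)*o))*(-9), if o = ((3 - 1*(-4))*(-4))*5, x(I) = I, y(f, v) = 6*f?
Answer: 37800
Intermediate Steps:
o = -140 (o = ((3 + 4)*(-4))*5 = (7*(-4))*5 = -28*5 = -140)
(y(-1, 6)*((x(0) - 5)*o))*(-9) = ((6*(-1))*((0 - 5)*(-140)))*(-9) = -(-30)*(-140)*(-9) = -6*700*(-9) = -4200*(-9) = 37800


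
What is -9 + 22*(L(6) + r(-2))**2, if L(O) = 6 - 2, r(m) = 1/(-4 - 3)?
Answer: 15597/49 ≈ 318.31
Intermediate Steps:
r(m) = -1/7 (r(m) = 1/(-7) = -1/7)
L(O) = 4
-9 + 22*(L(6) + r(-2))**2 = -9 + 22*(4 - 1/7)**2 = -9 + 22*(27/7)**2 = -9 + 22*(729/49) = -9 + 16038/49 = 15597/49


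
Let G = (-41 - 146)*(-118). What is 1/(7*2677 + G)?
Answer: 1/40805 ≈ 2.4507e-5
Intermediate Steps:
G = 22066 (G = -187*(-118) = 22066)
1/(7*2677 + G) = 1/(7*2677 + 22066) = 1/(18739 + 22066) = 1/40805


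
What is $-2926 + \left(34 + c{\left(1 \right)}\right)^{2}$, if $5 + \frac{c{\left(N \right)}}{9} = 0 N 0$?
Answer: $-2805$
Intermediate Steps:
$c{\left(N \right)} = -45$ ($c{\left(N \right)} = -45 + 9 \cdot 0 N 0 = -45 + 9 \cdot 0 \cdot 0 = -45 + 9 \cdot 0 = -45 + 0 = -45$)
$-2926 + \left(34 + c{\left(1 \right)}\right)^{2} = -2926 + \left(34 - 45\right)^{2} = -2926 + \left(-11\right)^{2} = -2926 + 121 = -2805$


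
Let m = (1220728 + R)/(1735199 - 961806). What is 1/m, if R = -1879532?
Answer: -773393/658804 ≈ -1.1739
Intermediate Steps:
m = -658804/773393 (m = (1220728 - 1879532)/(1735199 - 961806) = -658804/773393 ≈ -0.85184)
1/m = 1/(-658804/773393) = -773393/658804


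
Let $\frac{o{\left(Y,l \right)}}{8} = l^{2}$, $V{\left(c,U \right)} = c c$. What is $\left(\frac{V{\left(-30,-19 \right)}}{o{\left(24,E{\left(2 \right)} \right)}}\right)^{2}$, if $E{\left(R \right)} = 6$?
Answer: $\frac{625}{64} \approx 9.7656$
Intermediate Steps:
$V{\left(c,U \right)} = c^{2}$
$o{\left(Y,l \right)} = 8 l^{2}$
$\left(\frac{V{\left(-30,-19 \right)}}{o{\left(24,E{\left(2 \right)} \right)}}\right)^{2} = \left(\frac{\left(-30\right)^{2}}{8 \cdot 6^{2}}\right)^{2} = \left(\frac{900}{8 \cdot 36}\right)^{2} = \left(\frac{900}{288}\right)^{2} = \left(900 \cdot \frac{1}{288}\right)^{2} = \left(\frac{25}{8}\right)^{2} = \frac{625}{64}$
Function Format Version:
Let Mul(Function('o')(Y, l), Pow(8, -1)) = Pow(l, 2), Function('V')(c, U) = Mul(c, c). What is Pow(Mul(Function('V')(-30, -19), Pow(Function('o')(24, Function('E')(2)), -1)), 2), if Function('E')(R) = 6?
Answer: Rational(625, 64) ≈ 9.7656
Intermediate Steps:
Function('V')(c, U) = Pow(c, 2)
Function('o')(Y, l) = Mul(8, Pow(l, 2))
Pow(Mul(Function('V')(-30, -19), Pow(Function('o')(24, Function('E')(2)), -1)), 2) = Pow(Mul(Pow(-30, 2), Pow(Mul(8, Pow(6, 2)), -1)), 2) = Pow(Mul(900, Pow(Mul(8, 36), -1)), 2) = Pow(Mul(900, Pow(288, -1)), 2) = Pow(Mul(900, Rational(1, 288)), 2) = Pow(Rational(25, 8), 2) = Rational(625, 64)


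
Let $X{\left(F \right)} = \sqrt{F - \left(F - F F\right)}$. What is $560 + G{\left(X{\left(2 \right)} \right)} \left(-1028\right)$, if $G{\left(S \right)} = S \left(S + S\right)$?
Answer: $-7664$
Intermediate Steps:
$X{\left(F \right)} = \sqrt{F^{2}}$ ($X{\left(F \right)} = \sqrt{F + \left(F^{2} - F\right)} = \sqrt{F^{2}}$)
$G{\left(S \right)} = 2 S^{2}$ ($G{\left(S \right)} = S 2 S = 2 S^{2}$)
$560 + G{\left(X{\left(2 \right)} \right)} \left(-1028\right) = 560 + 2 \left(\sqrt{2^{2}}\right)^{2} \left(-1028\right) = 560 + 2 \left(\sqrt{4}\right)^{2} \left(-1028\right) = 560 + 2 \cdot 2^{2} \left(-1028\right) = 560 + 2 \cdot 4 \left(-1028\right) = 560 + 8 \left(-1028\right) = 560 - 8224 = -7664$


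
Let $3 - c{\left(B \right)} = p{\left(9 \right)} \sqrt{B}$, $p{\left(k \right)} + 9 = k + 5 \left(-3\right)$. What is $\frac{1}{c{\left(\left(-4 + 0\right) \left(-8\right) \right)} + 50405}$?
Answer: $\frac{6301}{317619908} - \frac{15 \sqrt{2}}{635239816} \approx 1.9805 \cdot 10^{-5}$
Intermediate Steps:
$p{\left(k \right)} = -24 + k$ ($p{\left(k \right)} = -9 + \left(k + 5 \left(-3\right)\right) = -9 + \left(k - 15\right) = -9 + \left(-15 + k\right) = -24 + k$)
$c{\left(B \right)} = 3 + 15 \sqrt{B}$ ($c{\left(B \right)} = 3 - \left(-24 + 9\right) \sqrt{B} = 3 - - 15 \sqrt{B} = 3 + 15 \sqrt{B}$)
$\frac{1}{c{\left(\left(-4 + 0\right) \left(-8\right) \right)} + 50405} = \frac{1}{\left(3 + 15 \sqrt{\left(-4 + 0\right) \left(-8\right)}\right) + 50405} = \frac{1}{\left(3 + 15 \sqrt{\left(-4\right) \left(-8\right)}\right) + 50405} = \frac{1}{\left(3 + 15 \sqrt{32}\right) + 50405} = \frac{1}{\left(3 + 15 \cdot 4 \sqrt{2}\right) + 50405} = \frac{1}{\left(3 + 60 \sqrt{2}\right) + 50405} = \frac{1}{50408 + 60 \sqrt{2}}$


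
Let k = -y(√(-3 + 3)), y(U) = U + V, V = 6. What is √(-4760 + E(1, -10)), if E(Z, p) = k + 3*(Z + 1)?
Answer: 2*I*√1190 ≈ 68.993*I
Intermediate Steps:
y(U) = 6 + U (y(U) = U + 6 = 6 + U)
k = -6 (k = -(6 + √(-3 + 3)) = -(6 + √0) = -(6 + 0) = -1*6 = -6)
E(Z, p) = -3 + 3*Z (E(Z, p) = -6 + 3*(Z + 1) = -6 + 3*(1 + Z) = -6 + (3 + 3*Z) = -3 + 3*Z)
√(-4760 + E(1, -10)) = √(-4760 + (-3 + 3*1)) = √(-4760 + (-3 + 3)) = √(-4760 + 0) = √(-4760) = 2*I*√1190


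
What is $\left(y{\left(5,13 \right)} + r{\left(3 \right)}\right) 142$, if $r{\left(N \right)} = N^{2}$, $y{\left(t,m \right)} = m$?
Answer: $3124$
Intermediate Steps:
$\left(y{\left(5,13 \right)} + r{\left(3 \right)}\right) 142 = \left(13 + 3^{2}\right) 142 = \left(13 + 9\right) 142 = 22 \cdot 142 = 3124$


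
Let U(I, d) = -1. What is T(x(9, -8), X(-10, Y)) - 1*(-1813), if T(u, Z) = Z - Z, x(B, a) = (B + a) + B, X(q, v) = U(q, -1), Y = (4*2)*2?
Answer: 1813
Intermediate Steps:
Y = 16 (Y = 8*2 = 16)
X(q, v) = -1
x(B, a) = a + 2*B
T(u, Z) = 0
T(x(9, -8), X(-10, Y)) - 1*(-1813) = 0 - 1*(-1813) = 0 + 1813 = 1813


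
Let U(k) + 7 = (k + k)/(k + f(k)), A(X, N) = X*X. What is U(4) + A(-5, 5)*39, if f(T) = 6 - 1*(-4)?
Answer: 6780/7 ≈ 968.57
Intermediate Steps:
A(X, N) = X²
f(T) = 10 (f(T) = 6 + 4 = 10)
U(k) = -7 + 2*k/(10 + k) (U(k) = -7 + (k + k)/(k + 10) = -7 + (2*k)/(10 + k) = -7 + 2*k/(10 + k))
U(4) + A(-5, 5)*39 = 5*(-14 - 1*4)/(10 + 4) + (-5)²*39 = 5*(-14 - 4)/14 + 25*39 = 5*(1/14)*(-18) + 975 = -45/7 + 975 = 6780/7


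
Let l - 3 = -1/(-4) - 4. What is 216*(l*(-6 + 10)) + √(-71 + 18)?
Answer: -648 + I*√53 ≈ -648.0 + 7.2801*I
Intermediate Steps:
l = -¾ (l = 3 + (-1/(-4) - 4) = 3 + (-¼*(-1) - 4) = 3 + (¼ - 4) = 3 - 15/4 = -¾ ≈ -0.75000)
216*(l*(-6 + 10)) + √(-71 + 18) = 216*(-3*(-6 + 10)/4) + √(-71 + 18) = 216*(-¾*4) + √(-53) = 216*(-3) + I*√53 = -648 + I*√53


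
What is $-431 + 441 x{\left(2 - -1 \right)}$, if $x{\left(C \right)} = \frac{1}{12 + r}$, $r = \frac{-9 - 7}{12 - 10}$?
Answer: $- \frac{1283}{4} \approx -320.75$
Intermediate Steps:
$r = -8$ ($r = - \frac{16}{2} = \left(-16\right) \frac{1}{2} = -8$)
$x{\left(C \right)} = \frac{1}{4}$ ($x{\left(C \right)} = \frac{1}{12 - 8} = \frac{1}{4}$)
$-431 + 441 x{\left(2 - -1 \right)} = -431 + 441 \cdot \frac{1}{4} = -431 + \frac{441}{4} = - \frac{1283}{4}$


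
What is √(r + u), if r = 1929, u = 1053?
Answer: √2982 ≈ 54.608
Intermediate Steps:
√(r + u) = √(1929 + 1053) = √2982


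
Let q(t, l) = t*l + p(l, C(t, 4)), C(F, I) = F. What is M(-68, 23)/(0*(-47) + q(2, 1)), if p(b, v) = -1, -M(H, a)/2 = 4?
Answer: -8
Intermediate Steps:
M(H, a) = -8 (M(H, a) = -2*4 = -8)
q(t, l) = -1 + l*t (q(t, l) = t*l - 1 = l*t - 1 = -1 + l*t)
M(-68, 23)/(0*(-47) + q(2, 1)) = -8/(0*(-47) + (-1 + 1*2)) = -8/(0 + (-1 + 2)) = -8/(0 + 1) = -8/1 = -8*1 = -8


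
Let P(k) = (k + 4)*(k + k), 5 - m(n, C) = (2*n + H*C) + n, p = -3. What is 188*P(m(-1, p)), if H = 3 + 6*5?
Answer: 4465752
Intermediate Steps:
H = 33 (H = 3 + 30 = 33)
m(n, C) = 5 - 33*C - 3*n (m(n, C) = 5 - ((2*n + 33*C) + n) = 5 - (3*n + 33*C) = 5 + (-33*C - 3*n) = 5 - 33*C - 3*n)
P(k) = 2*k*(4 + k) (P(k) = (4 + k)*(2*k) = 2*k*(4 + k))
188*P(m(-1, p)) = 188*(2*(5 - 33*(-3) - 3*(-1))*(4 + (5 - 33*(-3) - 3*(-1)))) = 188*(2*(5 + 99 + 3)*(4 + (5 + 99 + 3))) = 188*(2*107*(4 + 107)) = 188*(2*107*111) = 188*23754 = 4465752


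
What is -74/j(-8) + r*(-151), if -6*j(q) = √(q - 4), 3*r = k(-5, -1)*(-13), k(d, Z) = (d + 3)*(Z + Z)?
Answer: 7852/3 - 74*I*√3 ≈ 2617.3 - 128.17*I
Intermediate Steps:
k(d, Z) = 2*Z*(3 + d) (k(d, Z) = (3 + d)*(2*Z) = 2*Z*(3 + d))
r = -52/3 (r = ((2*(-1)*(3 - 5))*(-13))/3 = ((2*(-1)*(-2))*(-13))/3 = (4*(-13))/3 = (⅓)*(-52) = -52/3 ≈ -17.333)
j(q) = -√(-4 + q)/6 (j(q) = -√(q - 4)/6 = -√(-4 + q)/6)
-74/j(-8) + r*(-151) = -74*(-6/√(-4 - 8)) - 52/3*(-151) = -74*I*√3 + 7852/3 = 7852/3 - 74*I*√3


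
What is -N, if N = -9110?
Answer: 9110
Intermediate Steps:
-N = -1*(-9110) = 9110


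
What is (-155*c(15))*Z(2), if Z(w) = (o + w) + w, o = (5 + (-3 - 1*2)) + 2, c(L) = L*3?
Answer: -41850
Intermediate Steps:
c(L) = 3*L
o = 2 (o = (5 + (-3 - 2)) + 2 = (5 - 5) + 2 = 0 + 2 = 2)
Z(w) = 2 + 2*w (Z(w) = (2 + w) + w = 2 + 2*w)
(-155*c(15))*Z(2) = (-465*15)*(2 + 2*2) = (-155*45)*(2 + 4) = -6975*6 = -41850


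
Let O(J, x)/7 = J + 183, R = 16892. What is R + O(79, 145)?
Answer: 18726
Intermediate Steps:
O(J, x) = 1281 + 7*J (O(J, x) = 7*(J + 183) = 7*(183 + J) = 1281 + 7*J)
R + O(79, 145) = 16892 + (1281 + 7*79) = 16892 + (1281 + 553) = 16892 + 1834 = 18726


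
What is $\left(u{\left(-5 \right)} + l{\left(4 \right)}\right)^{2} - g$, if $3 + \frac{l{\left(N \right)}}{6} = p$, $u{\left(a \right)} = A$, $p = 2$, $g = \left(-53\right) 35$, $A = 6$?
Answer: $1855$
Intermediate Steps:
$g = -1855$
$u{\left(a \right)} = 6$
$l{\left(N \right)} = -6$ ($l{\left(N \right)} = -18 + 6 \cdot 2 = -18 + 12 = -6$)
$\left(u{\left(-5 \right)} + l{\left(4 \right)}\right)^{2} - g = \left(6 - 6\right)^{2} - -1855 = 0^{2} + 1855 = 0 + 1855 = 1855$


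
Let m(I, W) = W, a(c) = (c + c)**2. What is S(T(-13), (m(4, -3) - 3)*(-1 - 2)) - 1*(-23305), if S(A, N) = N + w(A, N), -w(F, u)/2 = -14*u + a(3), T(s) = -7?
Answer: 23755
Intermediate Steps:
a(c) = 4*c**2 (a(c) = (2*c)**2 = 4*c**2)
w(F, u) = -72 + 28*u (w(F, u) = -2*(-14*u + 4*3**2) = -2*(-14*u + 4*9) = -2*(-14*u + 36) = -2*(36 - 14*u) = -72 + 28*u)
S(A, N) = -72 + 29*N (S(A, N) = N + (-72 + 28*N) = -72 + 29*N)
S(T(-13), (m(4, -3) - 3)*(-1 - 2)) - 1*(-23305) = (-72 + 29*((-3 - 3)*(-1 - 2))) - 1*(-23305) = (-72 + 29*(-6*(-3))) + 23305 = (-72 + 29*18) + 23305 = (-72 + 522) + 23305 = 450 + 23305 = 23755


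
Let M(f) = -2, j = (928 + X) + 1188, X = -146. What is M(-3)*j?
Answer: -3940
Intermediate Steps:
j = 1970 (j = (928 - 146) + 1188 = 782 + 1188 = 1970)
M(-3)*j = -2*1970 = -3940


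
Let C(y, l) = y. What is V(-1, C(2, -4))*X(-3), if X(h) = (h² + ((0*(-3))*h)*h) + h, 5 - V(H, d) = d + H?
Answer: 24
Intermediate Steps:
V(H, d) = 5 - H - d (V(H, d) = 5 - (d + H) = 5 - (H + d) = 5 + (-H - d) = 5 - H - d)
X(h) = h + h² (X(h) = (h² + (0*h)*h) + h = (h² + 0*h) + h = (h² + 0) + h = h² + h = h + h²)
V(-1, C(2, -4))*X(-3) = (5 - 1*(-1) - 1*2)*(-3*(1 - 3)) = (5 + 1 - 2)*(-3*(-2)) = 4*6 = 24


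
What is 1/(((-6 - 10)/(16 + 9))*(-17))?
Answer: 25/272 ≈ 0.091912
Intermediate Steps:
1/(((-6 - 10)/(16 + 9))*(-17)) = 1/((-16/25)*(-17)) = 1/(((1/25)*(-16))*(-17)) = 1/(-16/25*(-17)) = 1/(272/25) = 25/272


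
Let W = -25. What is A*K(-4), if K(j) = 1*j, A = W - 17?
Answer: 168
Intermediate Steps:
A = -42 (A = -25 - 17 = -42)
K(j) = j
A*K(-4) = -42*(-4) = 168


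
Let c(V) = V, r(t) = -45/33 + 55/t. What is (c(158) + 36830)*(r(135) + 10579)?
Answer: 116204422852/297 ≈ 3.9126e+8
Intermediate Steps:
r(t) = -15/11 + 55/t (r(t) = -45*1/33 + 55/t = -15/11 + 55/t)
(c(158) + 36830)*(r(135) + 10579) = (158 + 36830)*((-15/11 + 55/135) + 10579) = 36988*((-15/11 + 55*(1/135)) + 10579) = 36988*((-15/11 + 11/27) + 10579) = 36988*(-284/297 + 10579) = 36988*(3141679/297) = 116204422852/297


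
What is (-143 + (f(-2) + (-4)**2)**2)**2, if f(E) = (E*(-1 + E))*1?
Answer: 116281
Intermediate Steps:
f(E) = E*(-1 + E)
(-143 + (f(-2) + (-4)**2)**2)**2 = (-143 + (-2*(-1 - 2) + (-4)**2)**2)**2 = (-143 + (-2*(-3) + 16)**2)**2 = (-143 + (6 + 16)**2)**2 = (-143 + 22**2)**2 = (-143 + 484)**2 = 341**2 = 116281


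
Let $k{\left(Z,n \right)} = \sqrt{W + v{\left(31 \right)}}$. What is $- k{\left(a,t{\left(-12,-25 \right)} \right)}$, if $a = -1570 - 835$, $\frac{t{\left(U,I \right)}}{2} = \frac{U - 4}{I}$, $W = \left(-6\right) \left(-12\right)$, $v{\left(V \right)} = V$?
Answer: $- \sqrt{103} \approx -10.149$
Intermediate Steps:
$W = 72$
$t{\left(U,I \right)} = \frac{2 \left(-4 + U\right)}{I}$ ($t{\left(U,I \right)} = 2 \frac{U - 4}{I} = 2 \frac{-4 + U}{I} = \frac{2 \left(-4 + U\right)}{I}$)
$a = -2405$
$k{\left(Z,n \right)} = \sqrt{103}$ ($k{\left(Z,n \right)} = \sqrt{72 + 31} = \sqrt{103}$)
$- k{\left(a,t{\left(-12,-25 \right)} \right)} = - \sqrt{103}$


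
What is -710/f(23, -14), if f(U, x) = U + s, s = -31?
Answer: 355/4 ≈ 88.750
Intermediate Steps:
f(U, x) = -31 + U (f(U, x) = U - 31 = -31 + U)
-710/f(23, -14) = -710/(-31 + 23) = -710/(-8) = -710*(-⅛) = 355/4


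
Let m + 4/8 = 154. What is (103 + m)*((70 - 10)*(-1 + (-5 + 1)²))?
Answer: 230850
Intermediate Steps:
m = 307/2 (m = -½ + 154 = 307/2 ≈ 153.50)
(103 + m)*((70 - 10)*(-1 + (-5 + 1)²)) = (103 + 307/2)*((70 - 10)*(-1 + (-5 + 1)²)) = 513*(60*(-1 + (-4)²))/2 = 513*(60*(-1 + 16))/2 = 513*(60*15)/2 = (513/2)*900 = 230850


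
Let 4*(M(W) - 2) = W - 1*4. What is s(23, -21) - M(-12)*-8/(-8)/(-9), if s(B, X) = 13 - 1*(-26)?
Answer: 349/9 ≈ 38.778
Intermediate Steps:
s(B, X) = 39 (s(B, X) = 13 + 26 = 39)
M(W) = 1 + W/4 (M(W) = 2 + (W - 1*4)/4 = 2 + (W - 4)/4 = 2 + (-4 + W)/4 = 2 + (-1 + W/4) = 1 + W/4)
s(23, -21) - M(-12)*-8/(-8)/(-9) = 39 - (1 + (¼)*(-12))*-8/(-8)/(-9) = 39 - (1 - 3)*-8*(-⅛)*(-⅑) = 39 - (-2)*1*(-⅑) = 39 - (-2)*(-1)/9 = 39 - 1*2/9 = 39 - 2/9 = 349/9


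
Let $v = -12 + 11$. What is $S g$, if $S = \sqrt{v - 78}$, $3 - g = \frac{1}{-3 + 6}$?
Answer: $\frac{8 i \sqrt{79}}{3} \approx 23.702 i$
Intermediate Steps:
$v = -1$
$g = \frac{8}{3}$ ($g = 3 - \frac{1}{-3 + 6} = 3 - \frac{1}{3} = \frac{8}{3} \approx 2.6667$)
$S = i \sqrt{79}$ ($S = \sqrt{-1 - 78} = \sqrt{-79} = i \sqrt{79} \approx 8.8882 i$)
$S g = i \sqrt{79} \cdot \frac{8}{3} = \frac{8 i \sqrt{79}}{3}$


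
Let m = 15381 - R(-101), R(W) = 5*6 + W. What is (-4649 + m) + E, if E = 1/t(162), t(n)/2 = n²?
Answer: 567027865/52488 ≈ 10803.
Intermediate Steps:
R(W) = 30 + W
m = 15452 (m = 15381 - (30 - 101) = 15381 - 1*(-71) = 15381 + 71 = 15452)
t(n) = 2*n²
E = 1/52488 (E = 1/(2*162²) = 1/(2*26244) = 1/52488 ≈ 1.9052e-5)
(-4649 + m) + E = (-4649 + 15452) + 1/52488 = 10803 + 1/52488 = 567027865/52488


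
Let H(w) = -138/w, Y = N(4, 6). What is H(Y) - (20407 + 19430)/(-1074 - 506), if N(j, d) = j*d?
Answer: 7688/395 ≈ 19.463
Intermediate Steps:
N(j, d) = d*j
Y = 24 (Y = 6*4 = 24)
H(Y) - (20407 + 19430)/(-1074 - 506) = -138/24 - (20407 + 19430)/(-1074 - 506) = -138*1/24 - 39837/(-1580) = -23/4 - 39837*(-1)/1580 = -23/4 - 1*(-39837/1580) = -23/4 + 39837/1580 = 7688/395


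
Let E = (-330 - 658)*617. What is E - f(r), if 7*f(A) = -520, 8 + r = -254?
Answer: -4266652/7 ≈ -6.0952e+5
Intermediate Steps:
r = -262 (r = -8 - 254 = -262)
E = -609596 (E = -988*617 = -609596)
f(A) = -520/7 (f(A) = (1/7)*(-520) = -520/7)
E - f(r) = -609596 - 1*(-520/7) = -609596 + 520/7 = -4266652/7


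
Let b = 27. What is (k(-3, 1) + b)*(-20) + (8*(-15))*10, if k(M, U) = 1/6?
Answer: -5230/3 ≈ -1743.3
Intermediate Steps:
k(M, U) = ⅙
(k(-3, 1) + b)*(-20) + (8*(-15))*10 = (⅙ + 27)*(-20) + (8*(-15))*10 = (163/6)*(-20) - 120*10 = -1630/3 - 1200 = -5230/3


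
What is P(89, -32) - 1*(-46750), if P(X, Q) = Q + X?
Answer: 46807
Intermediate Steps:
P(89, -32) - 1*(-46750) = (-32 + 89) - 1*(-46750) = 57 + 46750 = 46807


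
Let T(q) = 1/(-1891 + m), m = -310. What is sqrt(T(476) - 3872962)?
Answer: I*sqrt(18762180987963)/2201 ≈ 1968.0*I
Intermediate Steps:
T(q) = -1/2201 (T(q) = 1/(-1891 - 310) = 1/(-2201) = -1/2201)
sqrt(T(476) - 3872962) = sqrt(-1/2201 - 3872962) = sqrt(-8524389363/2201) = I*sqrt(18762180987963)/2201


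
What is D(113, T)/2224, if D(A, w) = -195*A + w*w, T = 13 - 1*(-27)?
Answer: -20435/2224 ≈ -9.1884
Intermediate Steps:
T = 40 (T = 13 + 27 = 40)
D(A, w) = w² - 195*A (D(A, w) = -195*A + w² = w² - 195*A)
D(113, T)/2224 = (40² - 195*113)/2224 = (1600 - 22035)*(1/2224) = -20435*1/2224 = -20435/2224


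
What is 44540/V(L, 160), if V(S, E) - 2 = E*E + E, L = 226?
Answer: 22270/12881 ≈ 1.7289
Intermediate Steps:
V(S, E) = 2 + E + E² (V(S, E) = 2 + (E*E + E) = 2 + (E² + E) = 2 + (E + E²) = 2 + E + E²)
44540/V(L, 160) = 44540/(2 + 160 + 160²) = 44540/(2 + 160 + 25600) = 44540/25762 = 44540*(1/25762) = 22270/12881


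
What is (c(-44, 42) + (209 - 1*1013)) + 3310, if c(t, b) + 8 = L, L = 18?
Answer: 2516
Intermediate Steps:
c(t, b) = 10 (c(t, b) = -8 + 18 = 10)
(c(-44, 42) + (209 - 1*1013)) + 3310 = (10 + (209 - 1*1013)) + 3310 = (10 + (209 - 1013)) + 3310 = (10 - 804) + 3310 = -794 + 3310 = 2516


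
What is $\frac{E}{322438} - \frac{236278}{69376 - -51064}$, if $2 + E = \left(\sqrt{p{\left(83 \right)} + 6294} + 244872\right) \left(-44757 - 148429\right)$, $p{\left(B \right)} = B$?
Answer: $- \frac{1424397954712781}{9708608180} - \frac{96593 \sqrt{6377}}{161219} \approx -1.4676 \cdot 10^{5}$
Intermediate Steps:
$E = -47305842194 - 193186 \sqrt{6377}$ ($E = -2 + \left(\sqrt{83 + 6294} + 244872\right) \left(-44757 - 148429\right) = -2 + \left(\sqrt{6377} + 244872\right) \left(-193186\right) = -2 + \left(244872 + \sqrt{6377}\right) \left(-193186\right) = -2 - \left(47305842192 + 193186 \sqrt{6377}\right) = -47305842194 - 193186 \sqrt{6377} \approx -4.7321 \cdot 10^{10}$)
$\frac{E}{322438} - \frac{236278}{69376 - -51064} = \frac{-47305842194 - 193186 \sqrt{6377}}{322438} - \frac{236278}{69376 - -51064} = \left(-47305842194 - 193186 \sqrt{6377}\right) \frac{1}{322438} - \frac{236278}{69376 + 51064} = \left(- \frac{23652921097}{161219} - \frac{96593 \sqrt{6377}}{161219}\right) - \frac{236278}{120440} = \left(- \frac{23652921097}{161219} - \frac{96593 \sqrt{6377}}{161219}\right) - \frac{118139}{60220} = - \frac{1424397954712781}{9708608180} - \frac{96593 \sqrt{6377}}{161219}$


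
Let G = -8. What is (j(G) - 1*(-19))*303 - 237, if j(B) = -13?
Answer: 1581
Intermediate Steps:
(j(G) - 1*(-19))*303 - 237 = (-13 - 1*(-19))*303 - 237 = (-13 + 19)*303 - 237 = 6*303 - 237 = 1818 - 237 = 1581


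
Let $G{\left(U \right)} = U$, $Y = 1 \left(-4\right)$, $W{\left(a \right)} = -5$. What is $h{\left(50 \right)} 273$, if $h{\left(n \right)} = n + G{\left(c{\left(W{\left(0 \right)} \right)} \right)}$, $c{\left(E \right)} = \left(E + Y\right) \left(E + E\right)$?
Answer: $38220$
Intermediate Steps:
$Y = -4$
$c{\left(E \right)} = 2 E \left(-4 + E\right)$ ($c{\left(E \right)} = \left(E - 4\right) \left(E + E\right) = \left(-4 + E\right) 2 E = 2 E \left(-4 + E\right)$)
$h{\left(n \right)} = 90 + n$ ($h{\left(n \right)} = n + 2 \left(-5\right) \left(-4 - 5\right) = n + 2 \left(-5\right) \left(-9\right) = n + 90 = 90 + n$)
$h{\left(50 \right)} 273 = \left(90 + 50\right) 273 = 140 \cdot 273 = 38220$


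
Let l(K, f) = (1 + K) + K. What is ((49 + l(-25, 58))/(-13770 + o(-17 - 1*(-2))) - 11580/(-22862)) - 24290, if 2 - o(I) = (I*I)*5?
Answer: -277653200/11431 ≈ -24290.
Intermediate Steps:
o(I) = 2 - 5*I**2 (o(I) = 2 - I*I*5 = 2 - I**2*5 = 2 - 5*I**2)
l(K, f) = 1 + 2*K
((49 + l(-25, 58))/(-13770 + o(-17 - 1*(-2))) - 11580/(-22862)) - 24290 = ((49 + (1 + 2*(-25)))/(-13770 + (2 - 5*(-17 - 1*(-2))**2)) - 11580/(-22862)) - 24290 = ((49 + (1 - 50))/(-13770 + (2 - 5*(-17 + 2)**2)) - 11580*(-1/22862)) - 24290 = ((49 - 49)/(-13770 + (2 - 5*(-15)**2)) + 5790/11431) - 24290 = (0/(-13770 + (2 - 5*225)) + 5790/11431) - 24290 = (0/(-13770 + (2 - 1125)) + 5790/11431) - 24290 = (0/(-13770 - 1123) + 5790/11431) - 24290 = (0/(-14893) + 5790/11431) - 24290 = (0*(-1/14893) + 5790/11431) - 24290 = (0 + 5790/11431) - 24290 = 5790/11431 - 24290 = -277653200/11431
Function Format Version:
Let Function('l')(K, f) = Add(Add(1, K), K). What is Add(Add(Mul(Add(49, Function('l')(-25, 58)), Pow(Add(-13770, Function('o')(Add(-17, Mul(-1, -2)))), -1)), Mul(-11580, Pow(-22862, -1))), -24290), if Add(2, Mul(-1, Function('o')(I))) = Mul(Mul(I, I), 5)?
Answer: Rational(-277653200, 11431) ≈ -24290.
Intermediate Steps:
Function('o')(I) = Add(2, Mul(-5, Pow(I, 2))) (Function('o')(I) = Add(2, Mul(-1, Mul(Mul(I, I), 5))) = Add(2, Mul(-1, Mul(Pow(I, 2), 5))) = Add(2, Mul(-1, Mul(5, Pow(I, 2)))) = Add(2, Mul(-5, Pow(I, 2))))
Function('l')(K, f) = Add(1, Mul(2, K))
Add(Add(Mul(Add(49, Function('l')(-25, 58)), Pow(Add(-13770, Function('o')(Add(-17, Mul(-1, -2)))), -1)), Mul(-11580, Pow(-22862, -1))), -24290) = Add(Add(Mul(Add(49, Add(1, Mul(2, -25))), Pow(Add(-13770, Add(2, Mul(-5, Pow(Add(-17, Mul(-1, -2)), 2)))), -1)), Mul(-11580, Pow(-22862, -1))), -24290) = Add(Add(Mul(Add(49, Add(1, -50)), Pow(Add(-13770, Add(2, Mul(-5, Pow(Add(-17, 2), 2)))), -1)), Mul(-11580, Rational(-1, 22862))), -24290) = Add(Add(Mul(Add(49, -49), Pow(Add(-13770, Add(2, Mul(-5, Pow(-15, 2)))), -1)), Rational(5790, 11431)), -24290) = Add(Add(Mul(0, Pow(Add(-13770, Add(2, Mul(-5, 225))), -1)), Rational(5790, 11431)), -24290) = Add(Add(Mul(0, Pow(Add(-13770, Add(2, -1125)), -1)), Rational(5790, 11431)), -24290) = Add(Add(Mul(0, Pow(Add(-13770, -1123), -1)), Rational(5790, 11431)), -24290) = Add(Add(Mul(0, Pow(-14893, -1)), Rational(5790, 11431)), -24290) = Add(Add(Mul(0, Rational(-1, 14893)), Rational(5790, 11431)), -24290) = Add(Add(0, Rational(5790, 11431)), -24290) = Add(Rational(5790, 11431), -24290) = Rational(-277653200, 11431)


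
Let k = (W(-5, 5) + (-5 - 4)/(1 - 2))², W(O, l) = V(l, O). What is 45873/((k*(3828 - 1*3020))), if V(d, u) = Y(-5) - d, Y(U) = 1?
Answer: 45873/20200 ≈ 2.2709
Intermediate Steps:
V(d, u) = 1 - d
W(O, l) = 1 - l
k = 25 (k = ((1 - 1*5) + (-5 - 4)/(1 - 2))² = ((1 - 5) - 9/(-1))² = (-4 - 9*(-1))² = (-4 + 9)² = 5² = 25)
45873/((k*(3828 - 1*3020))) = 45873/((25*(3828 - 1*3020))) = 45873/((25*(3828 - 3020))) = 45873/((25*808)) = 45873/20200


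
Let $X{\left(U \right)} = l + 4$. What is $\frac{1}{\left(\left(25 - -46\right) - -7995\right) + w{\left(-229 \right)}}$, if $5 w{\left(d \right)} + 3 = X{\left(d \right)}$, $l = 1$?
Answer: $\frac{5}{40332} \approx 0.00012397$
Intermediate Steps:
$X{\left(U \right)} = 5$ ($X{\left(U \right)} = 1 + 4 = 5$)
$w{\left(d \right)} = \frac{2}{5}$ ($w{\left(d \right)} = - \frac{3}{5} + \frac{1}{5} \cdot 5 = - \frac{3}{5} + 1 = \frac{2}{5}$)
$\frac{1}{\left(\left(25 - -46\right) - -7995\right) + w{\left(-229 \right)}} = \frac{1}{\left(\left(25 - -46\right) - -7995\right) + \frac{2}{5}} = \frac{1}{\left(\left(25 + 46\right) + 7995\right) + \frac{2}{5}} = \frac{1}{\left(71 + 7995\right) + \frac{2}{5}} = \frac{1}{8066 + \frac{2}{5}} = \frac{1}{\frac{40332}{5}} = \frac{5}{40332}$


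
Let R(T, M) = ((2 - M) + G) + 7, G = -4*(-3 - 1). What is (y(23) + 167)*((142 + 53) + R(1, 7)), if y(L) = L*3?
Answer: 50268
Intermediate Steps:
G = 16 (G = -4*(-4) = 16)
R(T, M) = 25 - M (R(T, M) = ((2 - M) + 16) + 7 = (18 - M) + 7 = 25 - M)
y(L) = 3*L
(y(23) + 167)*((142 + 53) + R(1, 7)) = (3*23 + 167)*((142 + 53) + (25 - 1*7)) = (69 + 167)*(195 + (25 - 7)) = 236*(195 + 18) = 236*213 = 50268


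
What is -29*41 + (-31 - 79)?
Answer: -1299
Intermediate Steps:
-29*41 + (-31 - 79) = -1189 - 110 = -1299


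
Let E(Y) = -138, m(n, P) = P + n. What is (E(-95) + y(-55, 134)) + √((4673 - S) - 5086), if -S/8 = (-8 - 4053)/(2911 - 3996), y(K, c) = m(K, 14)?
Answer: -179 + I*√469245/35 ≈ -179.0 + 19.572*I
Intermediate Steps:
y(K, c) = 14 + K
S = -1048/35 (S = -8*(-8 - 4053)/(2911 - 3996) = -(-32488)/(-1085) = -(-32488)*(-1)/1085 = -8*131/35 = -1048/35 ≈ -29.943)
(E(-95) + y(-55, 134)) + √((4673 - S) - 5086) = (-138 + (14 - 55)) + √((4673 - 1*(-1048/35)) - 5086) = (-138 - 41) + √((4673 + 1048/35) - 5086) = -179 + √(164603/35 - 5086) = -179 + √(-13407/35) = -179 + I*√469245/35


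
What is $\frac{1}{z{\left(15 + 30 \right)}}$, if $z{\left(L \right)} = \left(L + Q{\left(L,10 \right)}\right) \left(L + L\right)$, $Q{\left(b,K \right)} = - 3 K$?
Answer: $\frac{1}{1350} \approx 0.00074074$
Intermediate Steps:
$z{\left(L \right)} = 2 L \left(-30 + L\right)$ ($z{\left(L \right)} = \left(L - 30\right) \left(L + L\right) = \left(L - 30\right) 2 L = \left(-30 + L\right) 2 L = 2 L \left(-30 + L\right)$)
$\frac{1}{z{\left(15 + 30 \right)}} = \frac{1}{2 \left(15 + 30\right) \left(-30 + \left(15 + 30\right)\right)} = \frac{1}{2 \cdot 45 \left(-30 + 45\right)} = \frac{1}{2 \cdot 45 \cdot 15} = \frac{1}{1350}$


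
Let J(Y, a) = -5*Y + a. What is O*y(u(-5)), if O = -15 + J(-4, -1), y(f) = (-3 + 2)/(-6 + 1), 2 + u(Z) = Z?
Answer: ⅘ ≈ 0.80000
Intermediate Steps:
u(Z) = -2 + Z
J(Y, a) = a - 5*Y
y(f) = ⅕ (y(f) = -1/(-5) = -1*(-⅕) = ⅕)
O = 4 (O = -15 + (-1 - 5*(-4)) = -15 + (-1 + 20) = -15 + 19 = 4)
O*y(u(-5)) = 4*(⅕) = ⅘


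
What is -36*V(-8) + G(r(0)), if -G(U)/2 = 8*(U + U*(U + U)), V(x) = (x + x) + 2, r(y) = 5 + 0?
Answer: -376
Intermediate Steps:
r(y) = 5
V(x) = 2 + 2*x (V(x) = 2*x + 2 = 2 + 2*x)
G(U) = -32*U² - 16*U (G(U) = -16*(U + U*(U + U)) = -16*(U + U*(2*U)) = -16*(U + 2*U²) = -2*(8*U + 16*U²) = -32*U² - 16*U)
-36*V(-8) + G(r(0)) = -36*(2 + 2*(-8)) - 16*5*(1 + 2*5) = -36*(2 - 16) - 16*5*(1 + 10) = -36*(-14) - 16*5*11 = 504 - 880 = -376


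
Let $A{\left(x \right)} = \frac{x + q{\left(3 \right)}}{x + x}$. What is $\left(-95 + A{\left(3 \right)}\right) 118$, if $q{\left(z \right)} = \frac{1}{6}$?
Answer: $- \frac{200659}{18} \approx -11148.0$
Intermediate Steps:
$q{\left(z \right)} = \frac{1}{6}$
$A{\left(x \right)} = \frac{\frac{1}{6} + x}{2 x}$ ($A{\left(x \right)} = \frac{x + \frac{1}{6}}{x + x} = \frac{\frac{1}{6} + x}{2 x}$)
$\left(-95 + A{\left(3 \right)}\right) 118 = \left(-95 + \frac{1 + 6 \cdot 3}{12 \cdot 3}\right) 118 = \left(-95 + \frac{1}{12} \cdot \frac{1}{3} \left(1 + 18\right)\right) 118 = \left(-95 + \frac{1}{12} \cdot \frac{1}{3} \cdot 19\right) 118 = \left(-95 + \frac{19}{36}\right) 118 = \left(- \frac{3401}{36}\right) 118 = - \frac{200659}{18}$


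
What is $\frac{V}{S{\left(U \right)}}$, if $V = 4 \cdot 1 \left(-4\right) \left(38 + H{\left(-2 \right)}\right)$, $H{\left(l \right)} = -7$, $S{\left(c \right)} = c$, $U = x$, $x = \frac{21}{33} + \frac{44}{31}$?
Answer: $- \frac{169136}{701} \approx -241.28$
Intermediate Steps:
$x = \frac{701}{341}$ ($x = 21 \cdot \frac{1}{33} + 44 \cdot \frac{1}{31} = \frac{7}{11} + \frac{44}{31} = \frac{701}{341} \approx 2.0557$)
$U = \frac{701}{341} \approx 2.0557$
$V = -496$ ($V = 4 \cdot 1 \left(-4\right) \left(38 - 7\right) = 4 \left(-4\right) 31 = \left(-16\right) 31 = -496$)
$\frac{V}{S{\left(U \right)}} = - \frac{496}{\frac{701}{341}} = \left(-496\right) \frac{341}{701} = - \frac{169136}{701}$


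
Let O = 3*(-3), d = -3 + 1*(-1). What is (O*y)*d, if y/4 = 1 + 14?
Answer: 2160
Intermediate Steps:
y = 60 (y = 4*(1 + 14) = 4*15 = 60)
d = -4 (d = -3 - 1 = -4)
O = -9
(O*y)*d = -9*60*(-4) = -540*(-4) = 2160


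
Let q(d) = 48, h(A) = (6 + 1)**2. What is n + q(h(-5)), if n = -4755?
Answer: -4707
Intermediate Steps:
h(A) = 49 (h(A) = 7**2 = 49)
n + q(h(-5)) = -4755 + 48 = -4707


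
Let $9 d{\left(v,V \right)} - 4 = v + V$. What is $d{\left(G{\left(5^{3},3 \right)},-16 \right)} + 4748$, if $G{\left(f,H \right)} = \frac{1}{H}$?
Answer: $\frac{128161}{27} \approx 4746.7$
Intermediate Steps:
$d{\left(v,V \right)} = \frac{4}{9} + \frac{V}{9} + \frac{v}{9}$ ($d{\left(v,V \right)} = \frac{4}{9} + \frac{v + V}{9} = \frac{4}{9} + \frac{V + v}{9} = \frac{4}{9} + \left(\frac{V}{9} + \frac{v}{9}\right) = \frac{4}{9} + \frac{V}{9} + \frac{v}{9}$)
$d{\left(G{\left(5^{3},3 \right)},-16 \right)} + 4748 = \left(\frac{4}{9} + \frac{1}{9} \left(-16\right) + \frac{1}{9 \cdot 3}\right) + 4748 = \left(\frac{4}{9} - \frac{16}{9} + \frac{1}{9} \cdot \frac{1}{3}\right) + 4748 = \left(\frac{4}{9} - \frac{16}{9} + \frac{1}{27}\right) + 4748 = - \frac{35}{27} + 4748 = \frac{128161}{27}$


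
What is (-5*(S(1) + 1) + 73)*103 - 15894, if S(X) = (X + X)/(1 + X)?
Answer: -9405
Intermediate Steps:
S(X) = 2*X/(1 + X) (S(X) = (2*X)/(1 + X) = 2*X/(1 + X))
(-5*(S(1) + 1) + 73)*103 - 15894 = (-5*(2*1/(1 + 1) + 1) + 73)*103 - 15894 = (-5*(2*1/2 + 1) + 73)*103 - 15894 = (-5*(2*1*(½) + 1) + 73)*103 - 15894 = (-5*(1 + 1) + 73)*103 - 15894 = (-5*2 + 73)*103 - 15894 = (-10 + 73)*103 - 15894 = 63*103 - 15894 = 6489 - 15894 = -9405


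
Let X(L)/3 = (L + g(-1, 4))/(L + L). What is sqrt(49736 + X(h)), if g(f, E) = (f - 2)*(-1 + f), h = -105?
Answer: sqrt(243713330)/70 ≈ 223.02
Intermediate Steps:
g(f, E) = (-1 + f)*(-2 + f) (g(f, E) = (-2 + f)*(-1 + f) = (-1 + f)*(-2 + f))
X(L) = 3*(6 + L)/(2*L) (X(L) = 3*((L + (2 + (-1)**2 - 3*(-1)))/(L + L)) = 3*((L + (2 + 1 + 3))/((2*L))) = 3*((L + 6)*(1/(2*L))) = 3*((6 + L)*(1/(2*L))) = 3*((6 + L)/(2*L)) = 3*(6 + L)/(2*L))
sqrt(49736 + X(h)) = sqrt(49736 + (3/2 + 9/(-105))) = sqrt(49736 + (3/2 + 9*(-1/105))) = sqrt(49736 + (3/2 - 3/35)) = sqrt(49736 + 99/70) = sqrt(3481619/70) = sqrt(243713330)/70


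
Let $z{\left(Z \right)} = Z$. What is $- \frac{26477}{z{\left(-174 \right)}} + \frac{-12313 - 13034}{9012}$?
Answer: $\frac{1345979}{9012} \approx 149.35$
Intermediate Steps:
$- \frac{26477}{z{\left(-174 \right)}} + \frac{-12313 - 13034}{9012} = - \frac{26477}{-174} + \frac{-12313 - 13034}{9012} = \left(-26477\right) \left(- \frac{1}{174}\right) - \frac{8449}{3004} = \frac{913}{6} - \frac{8449}{3004} = \frac{1345979}{9012}$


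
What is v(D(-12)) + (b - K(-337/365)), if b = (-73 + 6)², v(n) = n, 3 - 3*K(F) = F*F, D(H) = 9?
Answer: 1797452044/399675 ≈ 4497.3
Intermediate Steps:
K(F) = 1 - F²/3 (K(F) = 1 - F*F/3 = 1 - F²/3)
b = 4489 (b = (-67)² = 4489)
v(D(-12)) + (b - K(-337/365)) = 9 + (4489 - (1 - (-337/365)²/3)) = 9 + (4489 - (1 - ⅓*113569/133225)) = 9 + (4489 - (1 - 113569/399675)) = 9 + (4489 - 1*286106/399675) = 9 + (4489 - 286106/399675) = 9 + 1793854969/399675 = 1797452044/399675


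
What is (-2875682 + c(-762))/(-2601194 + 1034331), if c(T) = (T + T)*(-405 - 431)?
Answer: 1601618/1566863 ≈ 1.0222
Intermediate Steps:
c(T) = -1672*T (c(T) = (2*T)*(-836) = -1672*T)
(-2875682 + c(-762))/(-2601194 + 1034331) = (-2875682 - 1672*(-762))/(-2601194 + 1034331) = (-2875682 + 1274064)/(-1566863) = -1601618*(-1/1566863) = 1601618/1566863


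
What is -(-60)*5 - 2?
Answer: 298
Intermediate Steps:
-(-60)*5 - 2 = -15*(-20) - 2 = 300 - 2 = 298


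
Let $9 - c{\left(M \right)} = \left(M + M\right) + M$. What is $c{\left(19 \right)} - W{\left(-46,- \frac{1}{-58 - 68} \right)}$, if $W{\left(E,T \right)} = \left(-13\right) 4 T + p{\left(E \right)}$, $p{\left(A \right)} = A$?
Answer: $- \frac{100}{63} \approx -1.5873$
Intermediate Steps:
$c{\left(M \right)} = 9 - 3 M$ ($c{\left(M \right)} = 9 - \left(\left(M + M\right) + M\right) = 9 - \left(2 M + M\right) = 9 - 3 M$)
$W{\left(E,T \right)} = E - 52 T$ ($W{\left(E,T \right)} = \left(-13\right) 4 T + E = - 52 T + E = E - 52 T$)
$c{\left(19 \right)} - W{\left(-46,- \frac{1}{-58 - 68} \right)} = \left(9 - 57\right) - \left(-46 - 52 \left(- \frac{1}{-58 - 68}\right)\right) = \left(9 - 57\right) - \left(-46 - 52 \left(- \frac{1}{-126}\right)\right) = -48 - \left(-46 - 52 \left(\left(-1\right) \left(- \frac{1}{126}\right)\right)\right) = -48 - \left(-46 - \frac{26}{63}\right) = -48 - - \frac{2924}{63} = -48 + \frac{2924}{63} = - \frac{100}{63}$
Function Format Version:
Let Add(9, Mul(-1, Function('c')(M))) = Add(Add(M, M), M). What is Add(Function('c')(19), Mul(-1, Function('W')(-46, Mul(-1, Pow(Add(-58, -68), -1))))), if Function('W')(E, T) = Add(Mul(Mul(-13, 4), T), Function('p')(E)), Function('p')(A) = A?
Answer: Rational(-100, 63) ≈ -1.5873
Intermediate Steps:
Function('c')(M) = Add(9, Mul(-3, M)) (Function('c')(M) = Add(9, Mul(-1, Add(Add(M, M), M))) = Add(9, Mul(-1, Add(Mul(2, M), M))) = Add(9, Mul(-1, Mul(3, M))) = Add(9, Mul(-3, M)))
Function('W')(E, T) = Add(E, Mul(-52, T)) (Function('W')(E, T) = Add(Mul(Mul(-13, 4), T), E) = Add(Mul(-52, T), E) = Add(E, Mul(-52, T)))
Add(Function('c')(19), Mul(-1, Function('W')(-46, Mul(-1, Pow(Add(-58, -68), -1))))) = Add(Add(9, Mul(-3, 19)), Mul(-1, Add(-46, Mul(-52, Mul(-1, Pow(Add(-58, -68), -1)))))) = Add(Add(9, -57), Mul(-1, Add(-46, Mul(-52, Mul(-1, Pow(-126, -1)))))) = Add(-48, Mul(-1, Add(-46, Mul(-52, Mul(-1, Rational(-1, 126)))))) = Add(-48, Mul(-1, Add(-46, Mul(-52, Rational(1, 126))))) = Add(-48, Mul(-1, Add(-46, Rational(-26, 63)))) = Add(-48, Mul(-1, Rational(-2924, 63))) = Add(-48, Rational(2924, 63)) = Rational(-100, 63)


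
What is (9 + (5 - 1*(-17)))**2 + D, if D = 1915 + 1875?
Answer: 4751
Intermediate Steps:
D = 3790
(9 + (5 - 1*(-17)))**2 + D = (9 + (5 - 1*(-17)))**2 + 3790 = (9 + (5 + 17))**2 + 3790 = (9 + 22)**2 + 3790 = 31**2 + 3790 = 961 + 3790 = 4751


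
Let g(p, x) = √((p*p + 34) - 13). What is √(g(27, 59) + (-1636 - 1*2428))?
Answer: √(-4064 + 5*√30) ≈ 63.534*I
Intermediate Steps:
g(p, x) = √(21 + p²) (g(p, x) = √((p² + 34) - 13) = √((34 + p²) - 13) = √(21 + p²))
√(g(27, 59) + (-1636 - 1*2428)) = √(√(21 + 27²) + (-1636 - 1*2428)) = √(√(21 + 729) + (-1636 - 2428)) = √(√750 - 4064) = √(5*√30 - 4064) = √(-4064 + 5*√30)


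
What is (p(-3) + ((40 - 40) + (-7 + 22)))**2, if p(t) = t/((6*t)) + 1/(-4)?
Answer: 32041/144 ≈ 222.51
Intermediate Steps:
p(t) = -1/12 (p(t) = t*(1/(6*t)) + 1*(-1/4) = 1/6 - 1/4 = -1/12)
(p(-3) + ((40 - 40) + (-7 + 22)))**2 = (-1/12 + ((40 - 40) + (-7 + 22)))**2 = (-1/12 + (0 + 15))**2 = (-1/12 + 15)**2 = (179/12)**2 = 32041/144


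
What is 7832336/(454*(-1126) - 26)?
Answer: -3916168/255615 ≈ -15.321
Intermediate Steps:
7832336/(454*(-1126) - 26) = 7832336/(-511204 - 26) = 7832336/(-511230) = 7832336*(-1/511230) = -3916168/255615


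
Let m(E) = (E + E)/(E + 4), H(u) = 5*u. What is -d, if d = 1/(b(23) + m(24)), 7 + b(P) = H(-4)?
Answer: 7/177 ≈ 0.039548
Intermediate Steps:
m(E) = 2*E/(4 + E) (m(E) = (2*E)/(4 + E) = 2*E/(4 + E))
b(P) = -27 (b(P) = -7 + 5*(-4) = -7 - 20 = -27)
d = -7/177 (d = 1/(-27 + 2*24/(4 + 24)) = 1/(-27 + 2*24/28) = 1/(-27 + 2*24*(1/28)) = 1/(-27 + 12/7) = 1/(-177/7) = -7/177 ≈ -0.039548)
-d = -1*(-7/177) = 7/177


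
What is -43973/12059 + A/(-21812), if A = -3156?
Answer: -230270218/65757727 ≈ -3.5018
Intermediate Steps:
-43973/12059 + A/(-21812) = -43973/12059 - 3156/(-21812) = -43973*1/12059 - 3156*(-1/21812) = -43973/12059 + 789/5453 = -230270218/65757727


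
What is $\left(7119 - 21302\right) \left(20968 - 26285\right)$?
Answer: $75411011$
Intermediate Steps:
$\left(7119 - 21302\right) \left(20968 - 26285\right) = \left(-14183\right) \left(-5317\right) = 75411011$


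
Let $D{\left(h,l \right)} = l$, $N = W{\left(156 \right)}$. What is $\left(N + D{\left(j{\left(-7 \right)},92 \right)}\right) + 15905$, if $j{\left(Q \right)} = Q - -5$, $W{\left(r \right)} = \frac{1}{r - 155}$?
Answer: $15998$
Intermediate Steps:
$W{\left(r \right)} = \frac{1}{-155 + r}$
$j{\left(Q \right)} = 5 + Q$ ($j{\left(Q \right)} = Q + 5 = 5 + Q$)
$N = 1$ ($N = \frac{1}{-155 + 156} = 1^{-1} = 1$)
$\left(N + D{\left(j{\left(-7 \right)},92 \right)}\right) + 15905 = \left(1 + 92\right) + 15905 = 93 + 15905 = 15998$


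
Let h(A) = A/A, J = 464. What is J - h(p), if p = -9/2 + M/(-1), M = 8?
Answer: 463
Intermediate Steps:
p = -25/2 (p = -9/2 + 8/(-1) = -9*1/2 + 8*(-1) = -9/2 - 8 = -25/2 ≈ -12.500)
h(A) = 1
J - h(p) = 464 - 1*1 = 464 - 1 = 463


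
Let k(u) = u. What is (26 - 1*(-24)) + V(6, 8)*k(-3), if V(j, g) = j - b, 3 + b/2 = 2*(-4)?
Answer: -34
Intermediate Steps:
b = -22 (b = -6 + 2*(2*(-4)) = -6 + 2*(-8) = -6 - 16 = -22)
V(j, g) = 22 + j (V(j, g) = j - 1*(-22) = j + 22 = 22 + j)
(26 - 1*(-24)) + V(6, 8)*k(-3) = (26 - 1*(-24)) + (22 + 6)*(-3) = (26 + 24) + 28*(-3) = 50 - 84 = -34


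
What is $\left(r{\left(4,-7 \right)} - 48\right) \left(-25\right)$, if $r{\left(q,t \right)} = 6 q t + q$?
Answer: $5300$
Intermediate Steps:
$r{\left(q,t \right)} = q + 6 q t$ ($r{\left(q,t \right)} = 6 q t + q = q + 6 q t$)
$\left(r{\left(4,-7 \right)} - 48\right) \left(-25\right) = \left(4 \left(1 + 6 \left(-7\right)\right) - 48\right) \left(-25\right) = \left(4 \left(1 - 42\right) - 48\right) \left(-25\right) = \left(4 \left(-41\right) - 48\right) \left(-25\right) = \left(-164 - 48\right) \left(-25\right) = \left(-212\right) \left(-25\right) = 5300$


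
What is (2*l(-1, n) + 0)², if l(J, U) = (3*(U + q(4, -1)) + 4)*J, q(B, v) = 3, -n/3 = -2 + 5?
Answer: 784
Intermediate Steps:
n = -9 (n = -3*(-2 + 5) = -3*3 = -9)
l(J, U) = J*(13 + 3*U) (l(J, U) = (3*(U + 3) + 4)*J = (3*(3 + U) + 4)*J = ((9 + 3*U) + 4)*J = (13 + 3*U)*J = J*(13 + 3*U))
(2*l(-1, n) + 0)² = (2*(-(13 + 3*(-9))) + 0)² = (2*(-(13 - 27)) + 0)² = (2*(-1*(-14)) + 0)² = (2*14 + 0)² = (28 + 0)² = 28² = 784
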